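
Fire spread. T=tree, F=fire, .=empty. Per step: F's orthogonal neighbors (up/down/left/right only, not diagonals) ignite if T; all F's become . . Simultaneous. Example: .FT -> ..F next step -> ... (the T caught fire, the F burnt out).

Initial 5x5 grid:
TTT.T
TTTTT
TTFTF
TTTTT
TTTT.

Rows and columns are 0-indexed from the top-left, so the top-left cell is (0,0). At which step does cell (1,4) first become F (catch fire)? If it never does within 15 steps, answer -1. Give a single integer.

Step 1: cell (1,4)='F' (+6 fires, +2 burnt)
  -> target ignites at step 1
Step 2: cell (1,4)='.' (+8 fires, +6 burnt)
Step 3: cell (1,4)='.' (+5 fires, +8 burnt)
Step 4: cell (1,4)='.' (+2 fires, +5 burnt)
Step 5: cell (1,4)='.' (+0 fires, +2 burnt)
  fire out at step 5

1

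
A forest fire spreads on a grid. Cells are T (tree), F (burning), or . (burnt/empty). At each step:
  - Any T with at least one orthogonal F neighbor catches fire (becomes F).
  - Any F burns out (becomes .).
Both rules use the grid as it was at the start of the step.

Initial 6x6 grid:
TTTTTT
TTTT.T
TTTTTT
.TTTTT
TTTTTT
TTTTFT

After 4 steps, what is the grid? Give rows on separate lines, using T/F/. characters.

Step 1: 3 trees catch fire, 1 burn out
  TTTTTT
  TTTT.T
  TTTTTT
  .TTTTT
  TTTTFT
  TTTF.F
Step 2: 4 trees catch fire, 3 burn out
  TTTTTT
  TTTT.T
  TTTTTT
  .TTTFT
  TTTF.F
  TTF...
Step 3: 5 trees catch fire, 4 burn out
  TTTTTT
  TTTT.T
  TTTTFT
  .TTF.F
  TTF...
  TF....
Step 4: 5 trees catch fire, 5 burn out
  TTTTTT
  TTTT.T
  TTTF.F
  .TF...
  TF....
  F.....

TTTTTT
TTTT.T
TTTF.F
.TF...
TF....
F.....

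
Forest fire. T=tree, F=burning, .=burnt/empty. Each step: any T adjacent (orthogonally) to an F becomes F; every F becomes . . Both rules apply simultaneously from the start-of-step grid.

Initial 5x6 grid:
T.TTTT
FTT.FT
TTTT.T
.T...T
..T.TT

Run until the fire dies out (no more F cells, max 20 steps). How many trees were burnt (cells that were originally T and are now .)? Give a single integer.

Step 1: +5 fires, +2 burnt (F count now 5)
Step 2: +5 fires, +5 burnt (F count now 5)
Step 3: +4 fires, +5 burnt (F count now 4)
Step 4: +2 fires, +4 burnt (F count now 2)
Step 5: +1 fires, +2 burnt (F count now 1)
Step 6: +0 fires, +1 burnt (F count now 0)
Fire out after step 6
Initially T: 18, now '.': 29
Total burnt (originally-T cells now '.'): 17

Answer: 17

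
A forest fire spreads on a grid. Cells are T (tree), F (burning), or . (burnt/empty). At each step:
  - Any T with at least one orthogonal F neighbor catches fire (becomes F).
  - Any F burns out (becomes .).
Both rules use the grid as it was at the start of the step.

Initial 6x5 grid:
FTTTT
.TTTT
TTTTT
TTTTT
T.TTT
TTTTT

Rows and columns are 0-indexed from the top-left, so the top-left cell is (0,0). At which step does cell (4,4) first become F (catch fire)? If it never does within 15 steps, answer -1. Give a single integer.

Step 1: cell (4,4)='T' (+1 fires, +1 burnt)
Step 2: cell (4,4)='T' (+2 fires, +1 burnt)
Step 3: cell (4,4)='T' (+3 fires, +2 burnt)
Step 4: cell (4,4)='T' (+5 fires, +3 burnt)
Step 5: cell (4,4)='T' (+4 fires, +5 burnt)
Step 6: cell (4,4)='T' (+4 fires, +4 burnt)
Step 7: cell (4,4)='T' (+4 fires, +4 burnt)
Step 8: cell (4,4)='F' (+3 fires, +4 burnt)
  -> target ignites at step 8
Step 9: cell (4,4)='.' (+1 fires, +3 burnt)
Step 10: cell (4,4)='.' (+0 fires, +1 burnt)
  fire out at step 10

8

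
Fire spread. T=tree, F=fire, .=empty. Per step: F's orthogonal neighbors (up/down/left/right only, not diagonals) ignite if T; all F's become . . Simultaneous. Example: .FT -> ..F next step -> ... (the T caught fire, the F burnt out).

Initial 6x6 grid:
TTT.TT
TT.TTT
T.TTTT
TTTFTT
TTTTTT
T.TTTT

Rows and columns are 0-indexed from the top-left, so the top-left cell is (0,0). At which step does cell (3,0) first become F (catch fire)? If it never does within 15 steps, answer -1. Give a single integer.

Step 1: cell (3,0)='T' (+4 fires, +1 burnt)
Step 2: cell (3,0)='T' (+8 fires, +4 burnt)
Step 3: cell (3,0)='F' (+7 fires, +8 burnt)
  -> target ignites at step 3
Step 4: cell (3,0)='.' (+5 fires, +7 burnt)
Step 5: cell (3,0)='.' (+3 fires, +5 burnt)
Step 6: cell (3,0)='.' (+2 fires, +3 burnt)
Step 7: cell (3,0)='.' (+1 fires, +2 burnt)
Step 8: cell (3,0)='.' (+1 fires, +1 burnt)
Step 9: cell (3,0)='.' (+0 fires, +1 burnt)
  fire out at step 9

3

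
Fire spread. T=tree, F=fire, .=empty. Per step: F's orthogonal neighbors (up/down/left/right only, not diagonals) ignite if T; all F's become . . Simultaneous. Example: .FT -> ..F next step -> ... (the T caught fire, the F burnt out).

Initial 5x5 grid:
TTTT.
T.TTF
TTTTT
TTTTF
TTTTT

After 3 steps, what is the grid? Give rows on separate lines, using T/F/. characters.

Step 1: 4 trees catch fire, 2 burn out
  TTTT.
  T.TF.
  TTTTF
  TTTF.
  TTTTF
Step 2: 5 trees catch fire, 4 burn out
  TTTF.
  T.F..
  TTTF.
  TTF..
  TTTF.
Step 3: 4 trees catch fire, 5 burn out
  TTF..
  T....
  TTF..
  TF...
  TTF..

TTF..
T....
TTF..
TF...
TTF..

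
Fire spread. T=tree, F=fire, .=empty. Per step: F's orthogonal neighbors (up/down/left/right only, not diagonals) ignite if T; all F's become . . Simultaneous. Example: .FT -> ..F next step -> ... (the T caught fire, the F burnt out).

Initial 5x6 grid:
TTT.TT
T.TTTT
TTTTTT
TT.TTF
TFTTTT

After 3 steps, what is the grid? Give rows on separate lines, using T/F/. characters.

Step 1: 6 trees catch fire, 2 burn out
  TTT.TT
  T.TTTT
  TTTTTF
  TF.TF.
  F.FTTF
Step 2: 7 trees catch fire, 6 burn out
  TTT.TT
  T.TTTF
  TFTTF.
  F..F..
  ...FF.
Step 3: 5 trees catch fire, 7 burn out
  TTT.TF
  T.TTF.
  F.FF..
  ......
  ......

TTT.TF
T.TTF.
F.FF..
......
......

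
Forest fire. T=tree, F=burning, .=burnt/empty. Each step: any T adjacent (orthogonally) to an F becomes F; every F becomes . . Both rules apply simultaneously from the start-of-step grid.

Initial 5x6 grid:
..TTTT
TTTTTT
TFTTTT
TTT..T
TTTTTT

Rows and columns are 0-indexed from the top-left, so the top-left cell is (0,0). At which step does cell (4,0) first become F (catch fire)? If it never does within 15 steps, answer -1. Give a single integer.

Step 1: cell (4,0)='T' (+4 fires, +1 burnt)
Step 2: cell (4,0)='T' (+6 fires, +4 burnt)
Step 3: cell (4,0)='F' (+5 fires, +6 burnt)
  -> target ignites at step 3
Step 4: cell (4,0)='.' (+4 fires, +5 burnt)
Step 5: cell (4,0)='.' (+4 fires, +4 burnt)
Step 6: cell (4,0)='.' (+2 fires, +4 burnt)
Step 7: cell (4,0)='.' (+0 fires, +2 burnt)
  fire out at step 7

3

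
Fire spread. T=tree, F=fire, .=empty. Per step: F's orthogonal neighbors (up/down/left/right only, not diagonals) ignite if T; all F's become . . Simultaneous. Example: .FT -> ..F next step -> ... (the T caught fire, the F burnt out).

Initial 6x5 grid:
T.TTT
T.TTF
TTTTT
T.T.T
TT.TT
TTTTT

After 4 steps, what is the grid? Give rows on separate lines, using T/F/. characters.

Step 1: 3 trees catch fire, 1 burn out
  T.TTF
  T.TF.
  TTTTF
  T.T.T
  TT.TT
  TTTTT
Step 2: 4 trees catch fire, 3 burn out
  T.TF.
  T.F..
  TTTF.
  T.T.F
  TT.TT
  TTTTT
Step 3: 3 trees catch fire, 4 burn out
  T.F..
  T....
  TTF..
  T.T..
  TT.TF
  TTTTT
Step 4: 4 trees catch fire, 3 burn out
  T....
  T....
  TF...
  T.F..
  TT.F.
  TTTTF

T....
T....
TF...
T.F..
TT.F.
TTTTF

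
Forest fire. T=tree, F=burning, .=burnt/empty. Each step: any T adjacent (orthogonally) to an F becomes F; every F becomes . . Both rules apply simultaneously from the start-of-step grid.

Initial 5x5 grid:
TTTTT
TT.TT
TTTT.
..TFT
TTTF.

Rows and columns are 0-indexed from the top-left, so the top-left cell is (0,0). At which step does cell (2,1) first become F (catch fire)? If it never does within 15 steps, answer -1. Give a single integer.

Step 1: cell (2,1)='T' (+4 fires, +2 burnt)
Step 2: cell (2,1)='T' (+3 fires, +4 burnt)
Step 3: cell (2,1)='F' (+4 fires, +3 burnt)
  -> target ignites at step 3
Step 4: cell (2,1)='.' (+4 fires, +4 burnt)
Step 5: cell (2,1)='.' (+2 fires, +4 burnt)
Step 6: cell (2,1)='.' (+1 fires, +2 burnt)
Step 7: cell (2,1)='.' (+0 fires, +1 burnt)
  fire out at step 7

3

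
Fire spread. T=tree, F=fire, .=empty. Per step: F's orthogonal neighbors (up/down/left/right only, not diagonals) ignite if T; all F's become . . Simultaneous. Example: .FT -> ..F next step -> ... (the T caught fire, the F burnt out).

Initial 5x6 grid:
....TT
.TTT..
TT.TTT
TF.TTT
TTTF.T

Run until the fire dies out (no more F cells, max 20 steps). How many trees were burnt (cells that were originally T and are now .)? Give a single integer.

Answer: 16

Derivation:
Step 1: +5 fires, +2 burnt (F count now 5)
Step 2: +5 fires, +5 burnt (F count now 5)
Step 3: +4 fires, +5 burnt (F count now 4)
Step 4: +2 fires, +4 burnt (F count now 2)
Step 5: +0 fires, +2 burnt (F count now 0)
Fire out after step 5
Initially T: 18, now '.': 28
Total burnt (originally-T cells now '.'): 16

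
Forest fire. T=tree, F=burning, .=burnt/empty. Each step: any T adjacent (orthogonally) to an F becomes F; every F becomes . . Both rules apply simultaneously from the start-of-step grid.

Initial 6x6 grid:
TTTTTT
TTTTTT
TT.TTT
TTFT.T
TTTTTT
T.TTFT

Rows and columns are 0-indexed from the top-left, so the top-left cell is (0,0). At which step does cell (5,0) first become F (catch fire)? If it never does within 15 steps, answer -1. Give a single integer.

Step 1: cell (5,0)='T' (+6 fires, +2 burnt)
Step 2: cell (5,0)='T' (+7 fires, +6 burnt)
Step 3: cell (5,0)='T' (+6 fires, +7 burnt)
Step 4: cell (5,0)='F' (+7 fires, +6 burnt)
  -> target ignites at step 4
Step 5: cell (5,0)='.' (+4 fires, +7 burnt)
Step 6: cell (5,0)='.' (+1 fires, +4 burnt)
Step 7: cell (5,0)='.' (+0 fires, +1 burnt)
  fire out at step 7

4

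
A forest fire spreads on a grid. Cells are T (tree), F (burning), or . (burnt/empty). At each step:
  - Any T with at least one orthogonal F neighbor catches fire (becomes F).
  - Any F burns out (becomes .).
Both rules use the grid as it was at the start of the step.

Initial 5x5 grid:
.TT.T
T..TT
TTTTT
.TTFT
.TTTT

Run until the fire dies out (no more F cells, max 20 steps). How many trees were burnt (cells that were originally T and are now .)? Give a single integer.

Answer: 16

Derivation:
Step 1: +4 fires, +1 burnt (F count now 4)
Step 2: +6 fires, +4 burnt (F count now 6)
Step 3: +3 fires, +6 burnt (F count now 3)
Step 4: +2 fires, +3 burnt (F count now 2)
Step 5: +1 fires, +2 burnt (F count now 1)
Step 6: +0 fires, +1 burnt (F count now 0)
Fire out after step 6
Initially T: 18, now '.': 23
Total burnt (originally-T cells now '.'): 16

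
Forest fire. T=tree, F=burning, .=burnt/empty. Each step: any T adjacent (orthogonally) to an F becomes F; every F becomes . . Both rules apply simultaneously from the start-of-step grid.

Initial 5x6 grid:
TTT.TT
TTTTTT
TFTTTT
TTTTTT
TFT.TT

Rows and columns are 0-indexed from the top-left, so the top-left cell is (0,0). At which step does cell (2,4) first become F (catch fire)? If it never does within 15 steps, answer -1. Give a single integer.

Step 1: cell (2,4)='T' (+6 fires, +2 burnt)
Step 2: cell (2,4)='T' (+6 fires, +6 burnt)
Step 3: cell (2,4)='F' (+5 fires, +6 burnt)
  -> target ignites at step 3
Step 4: cell (2,4)='.' (+3 fires, +5 burnt)
Step 5: cell (2,4)='.' (+4 fires, +3 burnt)
Step 6: cell (2,4)='.' (+2 fires, +4 burnt)
Step 7: cell (2,4)='.' (+0 fires, +2 burnt)
  fire out at step 7

3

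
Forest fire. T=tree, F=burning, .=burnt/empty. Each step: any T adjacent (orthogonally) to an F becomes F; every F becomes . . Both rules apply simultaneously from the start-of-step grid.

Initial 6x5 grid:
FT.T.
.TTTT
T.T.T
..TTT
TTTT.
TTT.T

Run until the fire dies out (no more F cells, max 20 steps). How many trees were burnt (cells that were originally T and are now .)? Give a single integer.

Answer: 18

Derivation:
Step 1: +1 fires, +1 burnt (F count now 1)
Step 2: +1 fires, +1 burnt (F count now 1)
Step 3: +1 fires, +1 burnt (F count now 1)
Step 4: +2 fires, +1 burnt (F count now 2)
Step 5: +3 fires, +2 burnt (F count now 3)
Step 6: +3 fires, +3 burnt (F count now 3)
Step 7: +4 fires, +3 burnt (F count now 4)
Step 8: +2 fires, +4 burnt (F count now 2)
Step 9: +1 fires, +2 burnt (F count now 1)
Step 10: +0 fires, +1 burnt (F count now 0)
Fire out after step 10
Initially T: 20, now '.': 28
Total burnt (originally-T cells now '.'): 18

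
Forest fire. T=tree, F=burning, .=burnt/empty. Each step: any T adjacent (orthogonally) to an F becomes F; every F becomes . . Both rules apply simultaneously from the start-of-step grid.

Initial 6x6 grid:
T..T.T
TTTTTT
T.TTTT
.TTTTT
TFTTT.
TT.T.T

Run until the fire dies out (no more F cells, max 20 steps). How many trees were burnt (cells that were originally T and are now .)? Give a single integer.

Step 1: +4 fires, +1 burnt (F count now 4)
Step 2: +3 fires, +4 burnt (F count now 3)
Step 3: +4 fires, +3 burnt (F count now 4)
Step 4: +3 fires, +4 burnt (F count now 3)
Step 5: +4 fires, +3 burnt (F count now 4)
Step 6: +4 fires, +4 burnt (F count now 4)
Step 7: +3 fires, +4 burnt (F count now 3)
Step 8: +1 fires, +3 burnt (F count now 1)
Step 9: +0 fires, +1 burnt (F count now 0)
Fire out after step 9
Initially T: 27, now '.': 35
Total burnt (originally-T cells now '.'): 26

Answer: 26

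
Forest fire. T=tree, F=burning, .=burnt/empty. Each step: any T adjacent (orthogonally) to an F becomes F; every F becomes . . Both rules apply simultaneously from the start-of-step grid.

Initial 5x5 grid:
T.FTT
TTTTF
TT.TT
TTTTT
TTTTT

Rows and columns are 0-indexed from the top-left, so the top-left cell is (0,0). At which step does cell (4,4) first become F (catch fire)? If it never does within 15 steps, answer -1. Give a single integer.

Step 1: cell (4,4)='T' (+5 fires, +2 burnt)
Step 2: cell (4,4)='T' (+3 fires, +5 burnt)
Step 3: cell (4,4)='F' (+4 fires, +3 burnt)
  -> target ignites at step 3
Step 4: cell (4,4)='.' (+5 fires, +4 burnt)
Step 5: cell (4,4)='.' (+3 fires, +5 burnt)
Step 6: cell (4,4)='.' (+1 fires, +3 burnt)
Step 7: cell (4,4)='.' (+0 fires, +1 burnt)
  fire out at step 7

3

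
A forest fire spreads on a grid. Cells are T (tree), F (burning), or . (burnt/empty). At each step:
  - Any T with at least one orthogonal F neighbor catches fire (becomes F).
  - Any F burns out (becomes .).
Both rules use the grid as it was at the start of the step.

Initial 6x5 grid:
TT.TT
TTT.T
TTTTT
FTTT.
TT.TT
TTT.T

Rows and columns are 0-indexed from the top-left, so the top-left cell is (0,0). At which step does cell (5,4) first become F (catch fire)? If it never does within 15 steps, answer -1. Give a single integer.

Step 1: cell (5,4)='T' (+3 fires, +1 burnt)
Step 2: cell (5,4)='T' (+5 fires, +3 burnt)
Step 3: cell (5,4)='T' (+5 fires, +5 burnt)
Step 4: cell (5,4)='T' (+5 fires, +5 burnt)
Step 5: cell (5,4)='T' (+2 fires, +5 burnt)
Step 6: cell (5,4)='F' (+2 fires, +2 burnt)
  -> target ignites at step 6
Step 7: cell (5,4)='.' (+1 fires, +2 burnt)
Step 8: cell (5,4)='.' (+1 fires, +1 burnt)
Step 9: cell (5,4)='.' (+0 fires, +1 burnt)
  fire out at step 9

6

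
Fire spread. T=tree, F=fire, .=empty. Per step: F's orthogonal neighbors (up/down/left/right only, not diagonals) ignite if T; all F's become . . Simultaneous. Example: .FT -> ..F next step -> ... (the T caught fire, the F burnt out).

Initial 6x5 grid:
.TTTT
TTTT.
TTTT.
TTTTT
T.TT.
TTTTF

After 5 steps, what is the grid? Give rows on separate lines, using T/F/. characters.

Step 1: 1 trees catch fire, 1 burn out
  .TTTT
  TTTT.
  TTTT.
  TTTTT
  T.TT.
  TTTF.
Step 2: 2 trees catch fire, 1 burn out
  .TTTT
  TTTT.
  TTTT.
  TTTTT
  T.TF.
  TTF..
Step 3: 3 trees catch fire, 2 burn out
  .TTTT
  TTTT.
  TTTT.
  TTTFT
  T.F..
  TF...
Step 4: 4 trees catch fire, 3 burn out
  .TTTT
  TTTT.
  TTTF.
  TTF.F
  T....
  F....
Step 5: 4 trees catch fire, 4 burn out
  .TTTT
  TTTF.
  TTF..
  TF...
  F....
  .....

.TTTT
TTTF.
TTF..
TF...
F....
.....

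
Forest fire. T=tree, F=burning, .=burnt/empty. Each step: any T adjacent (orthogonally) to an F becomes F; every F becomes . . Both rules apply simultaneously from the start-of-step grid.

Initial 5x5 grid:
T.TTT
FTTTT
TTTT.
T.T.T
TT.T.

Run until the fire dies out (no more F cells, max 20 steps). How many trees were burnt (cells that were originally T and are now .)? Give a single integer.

Step 1: +3 fires, +1 burnt (F count now 3)
Step 2: +3 fires, +3 burnt (F count now 3)
Step 3: +4 fires, +3 burnt (F count now 4)
Step 4: +5 fires, +4 burnt (F count now 5)
Step 5: +1 fires, +5 burnt (F count now 1)
Step 6: +0 fires, +1 burnt (F count now 0)
Fire out after step 6
Initially T: 18, now '.': 23
Total burnt (originally-T cells now '.'): 16

Answer: 16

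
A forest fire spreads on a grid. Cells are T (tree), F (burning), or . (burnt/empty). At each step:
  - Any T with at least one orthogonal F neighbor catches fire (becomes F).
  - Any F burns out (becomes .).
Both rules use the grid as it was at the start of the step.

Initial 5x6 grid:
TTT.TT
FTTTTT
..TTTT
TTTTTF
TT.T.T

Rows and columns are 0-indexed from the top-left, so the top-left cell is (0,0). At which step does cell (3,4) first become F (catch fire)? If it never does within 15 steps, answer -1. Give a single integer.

Step 1: cell (3,4)='F' (+5 fires, +2 burnt)
  -> target ignites at step 1
Step 2: cell (3,4)='.' (+5 fires, +5 burnt)
Step 3: cell (3,4)='.' (+8 fires, +5 burnt)
Step 4: cell (3,4)='.' (+2 fires, +8 burnt)
Step 5: cell (3,4)='.' (+2 fires, +2 burnt)
Step 6: cell (3,4)='.' (+1 fires, +2 burnt)
Step 7: cell (3,4)='.' (+0 fires, +1 burnt)
  fire out at step 7

1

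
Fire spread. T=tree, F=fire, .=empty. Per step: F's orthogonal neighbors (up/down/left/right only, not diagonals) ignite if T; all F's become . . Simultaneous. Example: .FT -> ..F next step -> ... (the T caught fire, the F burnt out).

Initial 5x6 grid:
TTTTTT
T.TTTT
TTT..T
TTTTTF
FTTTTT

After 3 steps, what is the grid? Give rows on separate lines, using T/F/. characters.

Step 1: 5 trees catch fire, 2 burn out
  TTTTTT
  T.TTTT
  TTT..F
  FTTTF.
  .FTTTF
Step 2: 6 trees catch fire, 5 burn out
  TTTTTT
  T.TTTF
  FTT...
  .FTF..
  ..FTF.
Step 3: 6 trees catch fire, 6 burn out
  TTTTTF
  F.TTF.
  .FT...
  ..F...
  ...F..

TTTTTF
F.TTF.
.FT...
..F...
...F..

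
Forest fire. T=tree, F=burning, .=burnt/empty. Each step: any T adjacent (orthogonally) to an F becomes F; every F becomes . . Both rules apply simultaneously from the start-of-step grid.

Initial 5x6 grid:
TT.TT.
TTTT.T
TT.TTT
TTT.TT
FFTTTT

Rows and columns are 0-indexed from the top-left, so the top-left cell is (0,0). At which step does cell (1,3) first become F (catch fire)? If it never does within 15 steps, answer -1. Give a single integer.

Step 1: cell (1,3)='T' (+3 fires, +2 burnt)
Step 2: cell (1,3)='T' (+4 fires, +3 burnt)
Step 3: cell (1,3)='T' (+3 fires, +4 burnt)
Step 4: cell (1,3)='T' (+5 fires, +3 burnt)
Step 5: cell (1,3)='F' (+3 fires, +5 burnt)
  -> target ignites at step 5
Step 6: cell (1,3)='.' (+3 fires, +3 burnt)
Step 7: cell (1,3)='.' (+2 fires, +3 burnt)
Step 8: cell (1,3)='.' (+0 fires, +2 burnt)
  fire out at step 8

5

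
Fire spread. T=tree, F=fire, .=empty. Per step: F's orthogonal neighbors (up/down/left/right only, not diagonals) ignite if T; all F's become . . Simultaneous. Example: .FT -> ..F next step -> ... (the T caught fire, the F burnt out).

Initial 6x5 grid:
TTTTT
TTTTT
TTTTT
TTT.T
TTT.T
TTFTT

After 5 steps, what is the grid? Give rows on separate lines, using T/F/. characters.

Step 1: 3 trees catch fire, 1 burn out
  TTTTT
  TTTTT
  TTTTT
  TTT.T
  TTF.T
  TF.FT
Step 2: 4 trees catch fire, 3 burn out
  TTTTT
  TTTTT
  TTTTT
  TTF.T
  TF..T
  F...F
Step 3: 4 trees catch fire, 4 burn out
  TTTTT
  TTTTT
  TTFTT
  TF..T
  F...F
  .....
Step 4: 5 trees catch fire, 4 burn out
  TTTTT
  TTFTT
  TF.FT
  F...F
  .....
  .....
Step 5: 5 trees catch fire, 5 burn out
  TTFTT
  TF.FT
  F...F
  .....
  .....
  .....

TTFTT
TF.FT
F...F
.....
.....
.....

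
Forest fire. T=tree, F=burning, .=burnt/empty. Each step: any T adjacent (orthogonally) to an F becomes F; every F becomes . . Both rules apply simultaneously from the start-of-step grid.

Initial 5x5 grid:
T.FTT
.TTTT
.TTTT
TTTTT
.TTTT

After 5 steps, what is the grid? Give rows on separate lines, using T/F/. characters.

Step 1: 2 trees catch fire, 1 burn out
  T..FT
  .TFTT
  .TTTT
  TTTTT
  .TTTT
Step 2: 4 trees catch fire, 2 burn out
  T...F
  .F.FT
  .TFTT
  TTTTT
  .TTTT
Step 3: 4 trees catch fire, 4 burn out
  T....
  ....F
  .F.FT
  TTFTT
  .TTTT
Step 4: 4 trees catch fire, 4 burn out
  T....
  .....
  ....F
  TF.FT
  .TFTT
Step 5: 4 trees catch fire, 4 burn out
  T....
  .....
  .....
  F...F
  .F.FT

T....
.....
.....
F...F
.F.FT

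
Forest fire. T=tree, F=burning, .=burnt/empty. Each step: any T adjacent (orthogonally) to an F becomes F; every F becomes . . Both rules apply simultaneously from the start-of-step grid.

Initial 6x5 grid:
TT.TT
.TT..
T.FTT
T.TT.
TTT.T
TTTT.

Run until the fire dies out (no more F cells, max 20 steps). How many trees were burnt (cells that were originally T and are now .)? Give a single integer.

Step 1: +3 fires, +1 burnt (F count now 3)
Step 2: +4 fires, +3 burnt (F count now 4)
Step 3: +3 fires, +4 burnt (F count now 3)
Step 4: +4 fires, +3 burnt (F count now 4)
Step 5: +2 fires, +4 burnt (F count now 2)
Step 6: +1 fires, +2 burnt (F count now 1)
Step 7: +0 fires, +1 burnt (F count now 0)
Fire out after step 7
Initially T: 20, now '.': 27
Total burnt (originally-T cells now '.'): 17

Answer: 17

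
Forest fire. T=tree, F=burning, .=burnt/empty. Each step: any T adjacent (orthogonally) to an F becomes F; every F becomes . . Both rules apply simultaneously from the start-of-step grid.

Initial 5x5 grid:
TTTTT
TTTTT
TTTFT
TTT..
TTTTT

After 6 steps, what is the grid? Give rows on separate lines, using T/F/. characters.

Step 1: 3 trees catch fire, 1 burn out
  TTTTT
  TTTFT
  TTF.F
  TTT..
  TTTTT
Step 2: 5 trees catch fire, 3 burn out
  TTTFT
  TTF.F
  TF...
  TTF..
  TTTTT
Step 3: 6 trees catch fire, 5 burn out
  TTF.F
  TF...
  F....
  TF...
  TTFTT
Step 4: 5 trees catch fire, 6 burn out
  TF...
  F....
  .....
  F....
  TF.FT
Step 5: 3 trees catch fire, 5 burn out
  F....
  .....
  .....
  .....
  F...F
Step 6: 0 trees catch fire, 3 burn out
  .....
  .....
  .....
  .....
  .....

.....
.....
.....
.....
.....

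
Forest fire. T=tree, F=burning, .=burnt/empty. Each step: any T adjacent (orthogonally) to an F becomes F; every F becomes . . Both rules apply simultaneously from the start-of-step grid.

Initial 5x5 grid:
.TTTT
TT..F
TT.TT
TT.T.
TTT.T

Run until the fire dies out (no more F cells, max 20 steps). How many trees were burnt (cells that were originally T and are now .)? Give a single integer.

Answer: 16

Derivation:
Step 1: +2 fires, +1 burnt (F count now 2)
Step 2: +2 fires, +2 burnt (F count now 2)
Step 3: +2 fires, +2 burnt (F count now 2)
Step 4: +1 fires, +2 burnt (F count now 1)
Step 5: +1 fires, +1 burnt (F count now 1)
Step 6: +2 fires, +1 burnt (F count now 2)
Step 7: +2 fires, +2 burnt (F count now 2)
Step 8: +2 fires, +2 burnt (F count now 2)
Step 9: +2 fires, +2 burnt (F count now 2)
Step 10: +0 fires, +2 burnt (F count now 0)
Fire out after step 10
Initially T: 17, now '.': 24
Total burnt (originally-T cells now '.'): 16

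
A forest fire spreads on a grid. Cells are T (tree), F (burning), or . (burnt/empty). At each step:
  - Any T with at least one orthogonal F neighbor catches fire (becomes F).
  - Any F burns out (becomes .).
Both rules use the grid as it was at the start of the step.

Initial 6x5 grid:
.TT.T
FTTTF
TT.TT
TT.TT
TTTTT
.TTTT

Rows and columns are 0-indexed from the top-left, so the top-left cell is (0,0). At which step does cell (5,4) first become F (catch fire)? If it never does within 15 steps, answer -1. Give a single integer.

Step 1: cell (5,4)='T' (+5 fires, +2 burnt)
Step 2: cell (5,4)='T' (+6 fires, +5 burnt)
Step 3: cell (5,4)='T' (+5 fires, +6 burnt)
Step 4: cell (5,4)='F' (+3 fires, +5 burnt)
  -> target ignites at step 4
Step 5: cell (5,4)='.' (+3 fires, +3 burnt)
Step 6: cell (5,4)='.' (+1 fires, +3 burnt)
Step 7: cell (5,4)='.' (+0 fires, +1 burnt)
  fire out at step 7

4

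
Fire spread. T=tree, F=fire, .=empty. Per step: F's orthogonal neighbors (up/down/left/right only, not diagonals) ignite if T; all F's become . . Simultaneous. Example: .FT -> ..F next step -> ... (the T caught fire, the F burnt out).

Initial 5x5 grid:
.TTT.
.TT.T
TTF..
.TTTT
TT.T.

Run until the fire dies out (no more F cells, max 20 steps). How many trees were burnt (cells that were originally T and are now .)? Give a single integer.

Answer: 14

Derivation:
Step 1: +3 fires, +1 burnt (F count now 3)
Step 2: +5 fires, +3 burnt (F count now 5)
Step 3: +5 fires, +5 burnt (F count now 5)
Step 4: +1 fires, +5 burnt (F count now 1)
Step 5: +0 fires, +1 burnt (F count now 0)
Fire out after step 5
Initially T: 15, now '.': 24
Total burnt (originally-T cells now '.'): 14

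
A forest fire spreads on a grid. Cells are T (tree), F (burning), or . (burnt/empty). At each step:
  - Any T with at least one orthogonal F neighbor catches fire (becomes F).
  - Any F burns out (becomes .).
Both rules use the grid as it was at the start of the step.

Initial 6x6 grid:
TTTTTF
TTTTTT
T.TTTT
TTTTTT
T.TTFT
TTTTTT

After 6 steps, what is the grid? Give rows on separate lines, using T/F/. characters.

Step 1: 6 trees catch fire, 2 burn out
  TTTTF.
  TTTTTF
  T.TTTT
  TTTTFT
  T.TF.F
  TTTTFT
Step 2: 9 trees catch fire, 6 burn out
  TTTF..
  TTTTF.
  T.TTFF
  TTTF.F
  T.F...
  TTTF.F
Step 3: 5 trees catch fire, 9 burn out
  TTF...
  TTTF..
  T.TF..
  TTF...
  T.....
  TTF...
Step 4: 5 trees catch fire, 5 burn out
  TF....
  TTF...
  T.F...
  TF....
  T.....
  TF....
Step 5: 4 trees catch fire, 5 burn out
  F.....
  TF....
  T.....
  F.....
  T.....
  F.....
Step 6: 3 trees catch fire, 4 burn out
  ......
  F.....
  F.....
  ......
  F.....
  ......

......
F.....
F.....
......
F.....
......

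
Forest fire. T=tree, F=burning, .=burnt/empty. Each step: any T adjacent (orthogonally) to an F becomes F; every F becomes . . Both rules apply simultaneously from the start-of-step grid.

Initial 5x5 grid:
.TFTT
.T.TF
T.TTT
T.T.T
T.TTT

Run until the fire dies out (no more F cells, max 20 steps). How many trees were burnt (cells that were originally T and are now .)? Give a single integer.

Answer: 13

Derivation:
Step 1: +5 fires, +2 burnt (F count now 5)
Step 2: +3 fires, +5 burnt (F count now 3)
Step 3: +2 fires, +3 burnt (F count now 2)
Step 4: +2 fires, +2 burnt (F count now 2)
Step 5: +1 fires, +2 burnt (F count now 1)
Step 6: +0 fires, +1 burnt (F count now 0)
Fire out after step 6
Initially T: 16, now '.': 22
Total burnt (originally-T cells now '.'): 13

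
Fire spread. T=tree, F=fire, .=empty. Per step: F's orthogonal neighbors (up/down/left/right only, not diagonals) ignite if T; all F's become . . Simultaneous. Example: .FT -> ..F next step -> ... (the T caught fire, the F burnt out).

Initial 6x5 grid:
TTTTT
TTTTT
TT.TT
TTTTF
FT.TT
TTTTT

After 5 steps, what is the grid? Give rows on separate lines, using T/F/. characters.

Step 1: 6 trees catch fire, 2 burn out
  TTTTT
  TTTTT
  TT.TF
  FTTF.
  .F.TF
  FTTTT
Step 2: 8 trees catch fire, 6 burn out
  TTTTT
  TTTTF
  FT.F.
  .FF..
  ...F.
  .FTTF
Step 3: 6 trees catch fire, 8 burn out
  TTTTF
  FTTF.
  .F...
  .....
  .....
  ..FF.
Step 4: 4 trees catch fire, 6 burn out
  FTTF.
  .FF..
  .....
  .....
  .....
  .....
Step 5: 2 trees catch fire, 4 burn out
  .FF..
  .....
  .....
  .....
  .....
  .....

.FF..
.....
.....
.....
.....
.....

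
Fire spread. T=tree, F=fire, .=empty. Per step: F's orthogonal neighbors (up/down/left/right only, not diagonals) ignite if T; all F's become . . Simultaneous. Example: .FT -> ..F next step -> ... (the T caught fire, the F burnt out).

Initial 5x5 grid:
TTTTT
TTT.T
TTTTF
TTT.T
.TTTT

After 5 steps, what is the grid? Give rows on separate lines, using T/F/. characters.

Step 1: 3 trees catch fire, 1 burn out
  TTTTT
  TTT.F
  TTTF.
  TTT.F
  .TTTT
Step 2: 3 trees catch fire, 3 burn out
  TTTTF
  TTT..
  TTF..
  TTT..
  .TTTF
Step 3: 5 trees catch fire, 3 burn out
  TTTF.
  TTF..
  TF...
  TTF..
  .TTF.
Step 4: 5 trees catch fire, 5 burn out
  TTF..
  TF...
  F....
  TF...
  .TF..
Step 5: 4 trees catch fire, 5 burn out
  TF...
  F....
  .....
  F....
  .F...

TF...
F....
.....
F....
.F...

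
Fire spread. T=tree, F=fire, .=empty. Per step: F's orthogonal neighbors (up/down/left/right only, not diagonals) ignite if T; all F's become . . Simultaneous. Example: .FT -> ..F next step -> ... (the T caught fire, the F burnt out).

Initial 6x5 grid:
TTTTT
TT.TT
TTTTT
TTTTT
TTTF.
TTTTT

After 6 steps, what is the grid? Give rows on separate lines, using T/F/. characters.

Step 1: 3 trees catch fire, 1 burn out
  TTTTT
  TT.TT
  TTTTT
  TTTFT
  TTF..
  TTTFT
Step 2: 6 trees catch fire, 3 burn out
  TTTTT
  TT.TT
  TTTFT
  TTF.F
  TF...
  TTF.F
Step 3: 6 trees catch fire, 6 burn out
  TTTTT
  TT.FT
  TTF.F
  TF...
  F....
  TF...
Step 4: 5 trees catch fire, 6 burn out
  TTTFT
  TT..F
  TF...
  F....
  .....
  F....
Step 5: 4 trees catch fire, 5 burn out
  TTF.F
  TF...
  F....
  .....
  .....
  .....
Step 6: 2 trees catch fire, 4 burn out
  TF...
  F....
  .....
  .....
  .....
  .....

TF...
F....
.....
.....
.....
.....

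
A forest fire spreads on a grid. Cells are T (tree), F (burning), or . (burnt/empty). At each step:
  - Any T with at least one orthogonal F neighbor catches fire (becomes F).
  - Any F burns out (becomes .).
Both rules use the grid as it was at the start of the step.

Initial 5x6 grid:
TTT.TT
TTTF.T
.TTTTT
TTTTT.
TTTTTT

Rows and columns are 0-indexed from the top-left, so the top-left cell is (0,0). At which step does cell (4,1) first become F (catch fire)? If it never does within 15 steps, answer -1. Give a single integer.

Step 1: cell (4,1)='T' (+2 fires, +1 burnt)
Step 2: cell (4,1)='T' (+5 fires, +2 burnt)
Step 3: cell (4,1)='T' (+7 fires, +5 burnt)
Step 4: cell (4,1)='T' (+5 fires, +7 burnt)
Step 5: cell (4,1)='F' (+4 fires, +5 burnt)
  -> target ignites at step 5
Step 6: cell (4,1)='.' (+2 fires, +4 burnt)
Step 7: cell (4,1)='.' (+0 fires, +2 burnt)
  fire out at step 7

5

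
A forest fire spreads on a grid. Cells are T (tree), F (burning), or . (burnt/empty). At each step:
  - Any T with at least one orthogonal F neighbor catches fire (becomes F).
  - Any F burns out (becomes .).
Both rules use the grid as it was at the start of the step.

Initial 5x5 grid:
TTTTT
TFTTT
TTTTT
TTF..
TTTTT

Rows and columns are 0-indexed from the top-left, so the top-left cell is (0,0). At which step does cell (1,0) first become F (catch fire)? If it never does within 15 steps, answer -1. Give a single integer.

Step 1: cell (1,0)='F' (+7 fires, +2 burnt)
  -> target ignites at step 1
Step 2: cell (1,0)='.' (+8 fires, +7 burnt)
Step 3: cell (1,0)='.' (+5 fires, +8 burnt)
Step 4: cell (1,0)='.' (+1 fires, +5 burnt)
Step 5: cell (1,0)='.' (+0 fires, +1 burnt)
  fire out at step 5

1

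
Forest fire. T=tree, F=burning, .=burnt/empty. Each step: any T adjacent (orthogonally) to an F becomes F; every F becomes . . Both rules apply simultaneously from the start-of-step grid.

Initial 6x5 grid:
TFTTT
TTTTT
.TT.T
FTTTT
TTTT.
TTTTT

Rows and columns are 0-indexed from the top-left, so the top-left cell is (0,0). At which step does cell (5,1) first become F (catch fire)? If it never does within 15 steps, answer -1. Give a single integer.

Step 1: cell (5,1)='T' (+5 fires, +2 burnt)
Step 2: cell (5,1)='T' (+7 fires, +5 burnt)
Step 3: cell (5,1)='F' (+6 fires, +7 burnt)
  -> target ignites at step 3
Step 4: cell (5,1)='.' (+4 fires, +6 burnt)
Step 5: cell (5,1)='.' (+2 fires, +4 burnt)
Step 6: cell (5,1)='.' (+1 fires, +2 burnt)
Step 7: cell (5,1)='.' (+0 fires, +1 burnt)
  fire out at step 7

3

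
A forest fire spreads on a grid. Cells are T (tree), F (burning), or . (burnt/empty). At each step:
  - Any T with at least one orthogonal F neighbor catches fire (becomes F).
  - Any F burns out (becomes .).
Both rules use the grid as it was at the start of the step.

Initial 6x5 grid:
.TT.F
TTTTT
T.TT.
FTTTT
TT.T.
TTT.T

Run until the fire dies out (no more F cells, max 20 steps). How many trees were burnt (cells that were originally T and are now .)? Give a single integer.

Step 1: +4 fires, +2 burnt (F count now 4)
Step 2: +5 fires, +4 burnt (F count now 5)
Step 3: +6 fires, +5 burnt (F count now 6)
Step 4: +5 fires, +6 burnt (F count now 5)
Step 5: +0 fires, +5 burnt (F count now 0)
Fire out after step 5
Initially T: 21, now '.': 29
Total burnt (originally-T cells now '.'): 20

Answer: 20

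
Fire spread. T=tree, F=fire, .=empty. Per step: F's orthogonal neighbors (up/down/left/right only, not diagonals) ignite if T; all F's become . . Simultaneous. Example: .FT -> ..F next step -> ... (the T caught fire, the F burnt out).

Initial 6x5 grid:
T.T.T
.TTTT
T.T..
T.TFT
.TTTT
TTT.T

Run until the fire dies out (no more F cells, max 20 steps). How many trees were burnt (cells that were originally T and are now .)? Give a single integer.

Step 1: +3 fires, +1 burnt (F count now 3)
Step 2: +3 fires, +3 burnt (F count now 3)
Step 3: +4 fires, +3 burnt (F count now 4)
Step 4: +4 fires, +4 burnt (F count now 4)
Step 5: +2 fires, +4 burnt (F count now 2)
Step 6: +1 fires, +2 burnt (F count now 1)
Step 7: +0 fires, +1 burnt (F count now 0)
Fire out after step 7
Initially T: 20, now '.': 27
Total burnt (originally-T cells now '.'): 17

Answer: 17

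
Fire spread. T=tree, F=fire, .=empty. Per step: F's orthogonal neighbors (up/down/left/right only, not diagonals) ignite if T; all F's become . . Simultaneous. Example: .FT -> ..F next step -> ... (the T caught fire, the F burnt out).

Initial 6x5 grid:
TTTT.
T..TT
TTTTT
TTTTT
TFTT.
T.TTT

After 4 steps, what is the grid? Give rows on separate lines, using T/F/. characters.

Step 1: 3 trees catch fire, 1 burn out
  TTTT.
  T..TT
  TTTTT
  TFTTT
  F.FT.
  T.TTT
Step 2: 6 trees catch fire, 3 burn out
  TTTT.
  T..TT
  TFTTT
  F.FTT
  ...F.
  F.FTT
Step 3: 4 trees catch fire, 6 burn out
  TTTT.
  T..TT
  F.FTT
  ...FT
  .....
  ...FT
Step 4: 4 trees catch fire, 4 burn out
  TTTT.
  F..TT
  ...FT
  ....F
  .....
  ....F

TTTT.
F..TT
...FT
....F
.....
....F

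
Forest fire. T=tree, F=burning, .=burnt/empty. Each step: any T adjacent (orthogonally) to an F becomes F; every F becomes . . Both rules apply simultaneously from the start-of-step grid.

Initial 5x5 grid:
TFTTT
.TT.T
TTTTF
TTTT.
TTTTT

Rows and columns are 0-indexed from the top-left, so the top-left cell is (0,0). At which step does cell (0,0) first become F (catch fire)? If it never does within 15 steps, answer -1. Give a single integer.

Step 1: cell (0,0)='F' (+5 fires, +2 burnt)
  -> target ignites at step 1
Step 2: cell (0,0)='.' (+6 fires, +5 burnt)
Step 3: cell (0,0)='.' (+4 fires, +6 burnt)
Step 4: cell (0,0)='.' (+4 fires, +4 burnt)
Step 5: cell (0,0)='.' (+1 fires, +4 burnt)
Step 6: cell (0,0)='.' (+0 fires, +1 burnt)
  fire out at step 6

1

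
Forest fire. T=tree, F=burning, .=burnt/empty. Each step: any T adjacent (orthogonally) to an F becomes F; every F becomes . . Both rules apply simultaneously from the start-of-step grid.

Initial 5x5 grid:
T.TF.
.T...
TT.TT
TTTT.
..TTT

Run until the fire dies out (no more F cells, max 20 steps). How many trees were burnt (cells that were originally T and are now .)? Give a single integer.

Answer: 1

Derivation:
Step 1: +1 fires, +1 burnt (F count now 1)
Step 2: +0 fires, +1 burnt (F count now 0)
Fire out after step 2
Initially T: 14, now '.': 12
Total burnt (originally-T cells now '.'): 1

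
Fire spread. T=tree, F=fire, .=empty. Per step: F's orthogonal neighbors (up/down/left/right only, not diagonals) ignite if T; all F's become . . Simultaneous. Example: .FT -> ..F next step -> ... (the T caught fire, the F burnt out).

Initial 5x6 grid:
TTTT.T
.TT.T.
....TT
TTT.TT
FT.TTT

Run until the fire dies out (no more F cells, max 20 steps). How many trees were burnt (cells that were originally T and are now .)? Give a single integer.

Answer: 4

Derivation:
Step 1: +2 fires, +1 burnt (F count now 2)
Step 2: +1 fires, +2 burnt (F count now 1)
Step 3: +1 fires, +1 burnt (F count now 1)
Step 4: +0 fires, +1 burnt (F count now 0)
Fire out after step 4
Initially T: 19, now '.': 15
Total burnt (originally-T cells now '.'): 4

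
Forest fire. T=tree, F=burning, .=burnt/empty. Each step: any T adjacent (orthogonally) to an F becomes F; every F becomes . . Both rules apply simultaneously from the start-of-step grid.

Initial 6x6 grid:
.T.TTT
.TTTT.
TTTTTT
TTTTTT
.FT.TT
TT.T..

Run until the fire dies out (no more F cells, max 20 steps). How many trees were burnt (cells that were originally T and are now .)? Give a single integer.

Answer: 25

Derivation:
Step 1: +3 fires, +1 burnt (F count now 3)
Step 2: +4 fires, +3 burnt (F count now 4)
Step 3: +4 fires, +4 burnt (F count now 4)
Step 4: +4 fires, +4 burnt (F count now 4)
Step 5: +4 fires, +4 burnt (F count now 4)
Step 6: +4 fires, +4 burnt (F count now 4)
Step 7: +1 fires, +4 burnt (F count now 1)
Step 8: +1 fires, +1 burnt (F count now 1)
Step 9: +0 fires, +1 burnt (F count now 0)
Fire out after step 9
Initially T: 26, now '.': 35
Total burnt (originally-T cells now '.'): 25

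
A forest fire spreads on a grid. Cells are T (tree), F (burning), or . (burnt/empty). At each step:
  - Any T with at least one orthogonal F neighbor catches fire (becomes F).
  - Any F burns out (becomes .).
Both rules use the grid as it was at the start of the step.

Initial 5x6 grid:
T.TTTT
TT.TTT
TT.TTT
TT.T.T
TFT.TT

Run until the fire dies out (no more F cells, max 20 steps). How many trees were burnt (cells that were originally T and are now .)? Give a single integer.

Step 1: +3 fires, +1 burnt (F count now 3)
Step 2: +2 fires, +3 burnt (F count now 2)
Step 3: +2 fires, +2 burnt (F count now 2)
Step 4: +1 fires, +2 burnt (F count now 1)
Step 5: +1 fires, +1 burnt (F count now 1)
Step 6: +0 fires, +1 burnt (F count now 0)
Fire out after step 6
Initially T: 23, now '.': 16
Total burnt (originally-T cells now '.'): 9

Answer: 9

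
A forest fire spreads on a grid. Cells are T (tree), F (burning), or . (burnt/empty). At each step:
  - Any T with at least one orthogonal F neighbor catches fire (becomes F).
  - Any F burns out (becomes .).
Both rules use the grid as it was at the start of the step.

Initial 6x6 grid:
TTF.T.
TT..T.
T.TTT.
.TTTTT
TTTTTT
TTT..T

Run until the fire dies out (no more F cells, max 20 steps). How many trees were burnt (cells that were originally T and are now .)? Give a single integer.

Step 1: +1 fires, +1 burnt (F count now 1)
Step 2: +2 fires, +1 burnt (F count now 2)
Step 3: +1 fires, +2 burnt (F count now 1)
Step 4: +1 fires, +1 burnt (F count now 1)
Step 5: +0 fires, +1 burnt (F count now 0)
Fire out after step 5
Initially T: 25, now '.': 16
Total burnt (originally-T cells now '.'): 5

Answer: 5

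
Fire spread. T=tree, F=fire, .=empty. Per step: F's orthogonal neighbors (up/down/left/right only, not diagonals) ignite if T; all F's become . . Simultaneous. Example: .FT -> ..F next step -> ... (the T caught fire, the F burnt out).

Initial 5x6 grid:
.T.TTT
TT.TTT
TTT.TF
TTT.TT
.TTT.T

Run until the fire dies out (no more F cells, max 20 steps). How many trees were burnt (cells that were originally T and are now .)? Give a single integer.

Step 1: +3 fires, +1 burnt (F count now 3)
Step 2: +4 fires, +3 burnt (F count now 4)
Step 3: +2 fires, +4 burnt (F count now 2)
Step 4: +1 fires, +2 burnt (F count now 1)
Step 5: +0 fires, +1 burnt (F count now 0)
Fire out after step 5
Initially T: 22, now '.': 18
Total burnt (originally-T cells now '.'): 10

Answer: 10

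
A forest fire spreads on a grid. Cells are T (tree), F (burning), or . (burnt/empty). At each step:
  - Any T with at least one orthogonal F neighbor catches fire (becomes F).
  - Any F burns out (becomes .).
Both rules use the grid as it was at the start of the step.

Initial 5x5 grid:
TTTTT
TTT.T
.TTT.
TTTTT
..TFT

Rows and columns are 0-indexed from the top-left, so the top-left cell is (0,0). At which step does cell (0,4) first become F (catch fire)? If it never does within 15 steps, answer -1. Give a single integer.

Step 1: cell (0,4)='T' (+3 fires, +1 burnt)
Step 2: cell (0,4)='T' (+3 fires, +3 burnt)
Step 3: cell (0,4)='T' (+2 fires, +3 burnt)
Step 4: cell (0,4)='T' (+3 fires, +2 burnt)
Step 5: cell (0,4)='T' (+2 fires, +3 burnt)
Step 6: cell (0,4)='T' (+3 fires, +2 burnt)
Step 7: cell (0,4)='F' (+2 fires, +3 burnt)
  -> target ignites at step 7
Step 8: cell (0,4)='.' (+1 fires, +2 burnt)
Step 9: cell (0,4)='.' (+0 fires, +1 burnt)
  fire out at step 9

7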